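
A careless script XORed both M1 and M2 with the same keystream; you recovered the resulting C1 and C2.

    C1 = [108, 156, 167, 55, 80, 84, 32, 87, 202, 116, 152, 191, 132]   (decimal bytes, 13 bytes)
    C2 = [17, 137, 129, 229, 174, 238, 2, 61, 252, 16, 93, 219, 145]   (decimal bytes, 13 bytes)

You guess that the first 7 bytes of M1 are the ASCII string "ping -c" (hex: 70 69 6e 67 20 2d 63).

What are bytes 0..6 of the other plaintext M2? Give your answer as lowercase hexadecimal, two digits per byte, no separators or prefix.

First, C1 ⊕ C2 = (M1 ⊕ K) ⊕ (M2 ⊕ K) = M1 ⊕ M2, so the key drops out. Then M2 = (M1 ⊕ M2) ⊕ M1 over the first 7 bytes.
byte 0: (6c xor 11) xor 70 = 7d xor 70 = 0d
byte 1: (9c xor 89) xor 69 = 15 xor 69 = 7c
byte 2: (a7 xor 81) xor 6e = 26 xor 6e = 48
byte 3: (37 xor e5) xor 67 = d2 xor 67 = b5
byte 4: (50 xor ae) xor 20 = fe xor 20 = de
byte 5: (54 xor ee) xor 2d = ba xor 2d = 97
byte 6: (20 xor 02) xor 63 = 22 xor 63 = 41

0d7c48b5de9741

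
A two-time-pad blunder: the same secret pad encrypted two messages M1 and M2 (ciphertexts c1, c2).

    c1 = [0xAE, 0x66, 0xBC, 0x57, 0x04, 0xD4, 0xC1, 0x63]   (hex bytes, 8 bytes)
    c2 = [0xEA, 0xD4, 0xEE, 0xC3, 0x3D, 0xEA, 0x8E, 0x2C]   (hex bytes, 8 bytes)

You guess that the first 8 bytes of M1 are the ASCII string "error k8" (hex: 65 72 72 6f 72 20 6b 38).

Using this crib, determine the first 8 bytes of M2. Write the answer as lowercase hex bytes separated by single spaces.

First, c1 ⊕ c2 = (M1 ⊕ K) ⊕ (M2 ⊕ K) = M1 ⊕ M2, so the key drops out. Then M2 = (M1 ⊕ M2) ⊕ M1 over the first 8 bytes.
byte 0: (ae ^ ea) ^ 65 = 44 ^ 65 = 21
byte 1: (66 ^ d4) ^ 72 = b2 ^ 72 = c0
byte 2: (bc ^ ee) ^ 72 = 52 ^ 72 = 20
byte 3: (57 ^ c3) ^ 6f = 94 ^ 6f = fb
byte 4: (04 ^ 3d) ^ 72 = 39 ^ 72 = 4b
byte 5: (d4 ^ ea) ^ 20 = 3e ^ 20 = 1e
byte 6: (c1 ^ 8e) ^ 6b = 4f ^ 6b = 24
byte 7: (63 ^ 2c) ^ 38 = 4f ^ 38 = 77

21 c0 20 fb 4b 1e 24 77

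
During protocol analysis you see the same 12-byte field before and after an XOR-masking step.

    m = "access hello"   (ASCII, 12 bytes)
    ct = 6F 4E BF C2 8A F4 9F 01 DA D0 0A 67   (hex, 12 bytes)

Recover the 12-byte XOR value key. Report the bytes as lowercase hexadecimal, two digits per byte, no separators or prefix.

0e2ddca7f987bf69bfbc6608

Since ct = m ⊕ key, XORing both sides with m gives key = m ⊕ ct.
61 XOR 6f = 0e
63 XOR 4e = 2d
63 XOR bf = dc
65 XOR c2 = a7
73 XOR 8a = f9
73 XOR f4 = 87
20 XOR 9f = bf
68 XOR 01 = 69
65 XOR da = bf
6c XOR d0 = bc
6c XOR 0a = 66
6f XOR 67 = 08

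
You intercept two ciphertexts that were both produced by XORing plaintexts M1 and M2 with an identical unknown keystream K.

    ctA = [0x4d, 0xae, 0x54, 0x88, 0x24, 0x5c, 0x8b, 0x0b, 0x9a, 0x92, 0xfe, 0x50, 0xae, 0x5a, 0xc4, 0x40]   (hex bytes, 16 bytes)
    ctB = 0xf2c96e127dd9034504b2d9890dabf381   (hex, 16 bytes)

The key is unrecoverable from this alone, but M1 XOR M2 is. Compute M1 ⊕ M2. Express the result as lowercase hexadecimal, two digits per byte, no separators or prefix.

ctA ⊕ ctB = (M1 ⊕ K) ⊕ (M2 ⊕ K) = M1 ⊕ M2 — the shared key cancels under XOR.
byte 0: 01001101 ^ 11110010 = 10111111
byte 1: 10101110 ^ 11001001 = 01100111
byte 2: 01010100 ^ 01101110 = 00111010
byte 3: 10001000 ^ 00010010 = 10011010
byte 4: 00100100 ^ 01111101 = 01011001
byte 5: 01011100 ^ 11011001 = 10000101
byte 6: 10001011 ^ 00000011 = 10001000
byte 7: 00001011 ^ 01000101 = 01001110
byte 8: 10011010 ^ 00000100 = 10011110
byte 9: 10010010 ^ 10110010 = 00100000
byte 10: 11111110 ^ 11011001 = 00100111
byte 11: 01010000 ^ 10001001 = 11011001
byte 12: 10101110 ^ 00001101 = 10100011
byte 13: 01011010 ^ 10101011 = 11110001
byte 14: 11000100 ^ 11110011 = 00110111
byte 15: 01000000 ^ 10000001 = 11000001

bf673a9a5985884e9e2027d9a3f137c1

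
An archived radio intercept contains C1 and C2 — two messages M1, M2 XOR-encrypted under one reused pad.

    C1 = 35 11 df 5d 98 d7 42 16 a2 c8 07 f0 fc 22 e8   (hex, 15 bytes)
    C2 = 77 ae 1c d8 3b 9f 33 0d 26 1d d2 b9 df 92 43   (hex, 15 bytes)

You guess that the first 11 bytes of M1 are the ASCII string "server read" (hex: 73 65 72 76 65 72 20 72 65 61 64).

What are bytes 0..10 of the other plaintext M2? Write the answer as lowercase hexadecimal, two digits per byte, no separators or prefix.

31dab1f3c63a5169e1b4b1

First, C1 ⊕ C2 = (M1 ⊕ K) ⊕ (M2 ⊕ K) = M1 ⊕ M2, so the key drops out. Then M2 = (M1 ⊕ M2) ⊕ M1 over the first 11 bytes.
byte 0: (35 ^ 77) ^ 73 = 42 ^ 73 = 31
byte 1: (11 ^ ae) ^ 65 = bf ^ 65 = da
byte 2: (df ^ 1c) ^ 72 = c3 ^ 72 = b1
byte 3: (5d ^ d8) ^ 76 = 85 ^ 76 = f3
byte 4: (98 ^ 3b) ^ 65 = a3 ^ 65 = c6
byte 5: (d7 ^ 9f) ^ 72 = 48 ^ 72 = 3a
byte 6: (42 ^ 33) ^ 20 = 71 ^ 20 = 51
byte 7: (16 ^ 0d) ^ 72 = 1b ^ 72 = 69
byte 8: (a2 ^ 26) ^ 65 = 84 ^ 65 = e1
byte 9: (c8 ^ 1d) ^ 61 = d5 ^ 61 = b4
byte 10: (07 ^ d2) ^ 64 = d5 ^ 64 = b1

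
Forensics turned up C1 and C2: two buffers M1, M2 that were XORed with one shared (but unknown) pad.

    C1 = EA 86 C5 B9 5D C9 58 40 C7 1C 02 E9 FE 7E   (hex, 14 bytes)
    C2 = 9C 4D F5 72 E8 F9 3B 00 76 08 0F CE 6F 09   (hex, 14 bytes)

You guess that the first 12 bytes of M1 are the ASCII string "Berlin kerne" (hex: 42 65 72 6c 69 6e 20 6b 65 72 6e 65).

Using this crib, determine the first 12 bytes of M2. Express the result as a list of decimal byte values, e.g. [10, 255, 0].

[52, 174, 66, 167, 220, 94, 67, 43, 212, 102, 99, 66]

First, C1 ⊕ C2 = (M1 ⊕ K) ⊕ (M2 ⊕ K) = M1 ⊕ M2, so the key drops out. Then M2 = (M1 ⊕ M2) ⊕ M1 over the first 12 bytes.
byte 0: (ea xor 9c) xor 42 = 76 xor 42 = 34
byte 1: (86 xor 4d) xor 65 = cb xor 65 = ae
byte 2: (c5 xor f5) xor 72 = 30 xor 72 = 42
byte 3: (b9 xor 72) xor 6c = cb xor 6c = a7
byte 4: (5d xor e8) xor 69 = b5 xor 69 = dc
byte 5: (c9 xor f9) xor 6e = 30 xor 6e = 5e
byte 6: (58 xor 3b) xor 20 = 63 xor 20 = 43
byte 7: (40 xor 00) xor 6b = 40 xor 6b = 2b
byte 8: (c7 xor 76) xor 65 = b1 xor 65 = d4
byte 9: (1c xor 08) xor 72 = 14 xor 72 = 66
byte 10: (02 xor 0f) xor 6e = 0d xor 6e = 63
byte 11: (e9 xor ce) xor 65 = 27 xor 65 = 42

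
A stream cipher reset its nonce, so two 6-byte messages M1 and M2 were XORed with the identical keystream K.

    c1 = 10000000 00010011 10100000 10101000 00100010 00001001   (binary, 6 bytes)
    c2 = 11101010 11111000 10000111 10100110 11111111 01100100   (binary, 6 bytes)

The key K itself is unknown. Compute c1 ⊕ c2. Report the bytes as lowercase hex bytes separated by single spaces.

c1 ⊕ c2 = (M1 ⊕ K) ⊕ (M2 ⊕ K) = M1 ⊕ M2 — the shared key cancels under XOR.
10000000 xor 11101010 = 01101010
00010011 xor 11111000 = 11101011
10100000 xor 10000111 = 00100111
10101000 xor 10100110 = 00001110
00100010 xor 11111111 = 11011101
00001001 xor 01100100 = 01101101

6a eb 27 0e dd 6d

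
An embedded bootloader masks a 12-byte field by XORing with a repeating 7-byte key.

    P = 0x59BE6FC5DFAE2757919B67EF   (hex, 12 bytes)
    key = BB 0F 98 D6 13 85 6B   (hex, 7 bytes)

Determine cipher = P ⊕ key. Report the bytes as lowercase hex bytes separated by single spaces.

The 7-byte key repeats, so the effective keystream is bb 0f 98 d6 13 85 6b bb 0f 98 d6 13.
byte 0:  89 XOR 187 = 226
byte 1: 190 XOR  15 = 177
byte 2: 111 XOR 152 = 247
byte 3: 197 XOR 214 =  19
byte 4: 223 XOR  19 = 204
byte 5: 174 XOR 133 =  43
byte 6:  39 XOR 107 =  76
byte 7:  87 XOR 187 = 236
byte 8: 145 XOR  15 = 158
byte 9: 155 XOR 152 =   3
byte 10: 103 XOR 214 = 177
byte 11: 239 XOR  19 = 252

e2 b1 f7 13 cc 2b 4c ec 9e 03 b1 fc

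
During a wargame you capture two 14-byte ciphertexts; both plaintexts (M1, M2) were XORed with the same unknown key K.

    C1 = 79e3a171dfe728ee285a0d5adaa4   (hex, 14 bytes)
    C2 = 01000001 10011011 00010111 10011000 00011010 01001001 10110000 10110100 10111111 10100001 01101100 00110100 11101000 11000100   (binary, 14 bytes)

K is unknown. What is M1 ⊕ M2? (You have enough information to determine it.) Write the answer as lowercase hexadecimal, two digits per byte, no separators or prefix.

3878b6e9c5ae985a97fb616e3260

C1 ⊕ C2 = (M1 ⊕ K) ⊕ (M2 ⊕ K) = M1 ⊕ M2 — the shared key cancels under XOR.
byte 0: 121 XOR  65 =  56
byte 1: 227 XOR 155 = 120
byte 2: 161 XOR  23 = 182
byte 3: 113 XOR 152 = 233
byte 4: 223 XOR  26 = 197
byte 5: 231 XOR  73 = 174
byte 6:  40 XOR 176 = 152
byte 7: 238 XOR 180 =  90
byte 8:  40 XOR 191 = 151
byte 9:  90 XOR 161 = 251
byte 10:  13 XOR 108 =  97
byte 11:  90 XOR  52 = 110
byte 12: 218 XOR 232 =  50
byte 13: 164 XOR 196 =  96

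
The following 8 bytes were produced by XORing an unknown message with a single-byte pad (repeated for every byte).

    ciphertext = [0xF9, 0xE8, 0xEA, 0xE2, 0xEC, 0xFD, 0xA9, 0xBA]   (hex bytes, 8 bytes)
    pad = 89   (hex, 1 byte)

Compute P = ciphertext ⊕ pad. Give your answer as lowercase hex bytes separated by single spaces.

70 61 63 6b 65 74 20 33

The 1-byte key repeats, so the effective keystream is 89 89 89 89 89 89 89 89.
byte 0: f9 ^ 89 = 70
byte 1: e8 ^ 89 = 61
byte 2: ea ^ 89 = 63
byte 3: e2 ^ 89 = 6b
byte 4: ec ^ 89 = 65
byte 5: fd ^ 89 = 74
byte 6: a9 ^ 89 = 20
byte 7: ba ^ 89 = 33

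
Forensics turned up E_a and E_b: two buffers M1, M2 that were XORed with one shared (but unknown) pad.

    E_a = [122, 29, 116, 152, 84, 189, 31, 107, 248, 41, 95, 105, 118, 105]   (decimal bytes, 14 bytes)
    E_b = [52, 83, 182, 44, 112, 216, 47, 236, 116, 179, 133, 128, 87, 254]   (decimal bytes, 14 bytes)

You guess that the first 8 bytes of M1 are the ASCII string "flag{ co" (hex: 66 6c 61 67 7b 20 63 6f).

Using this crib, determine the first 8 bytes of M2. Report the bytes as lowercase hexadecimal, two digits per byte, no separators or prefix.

First, E_a ⊕ E_b = (M1 ⊕ K) ⊕ (M2 ⊕ K) = M1 ⊕ M2, so the key drops out. Then M2 = (M1 ⊕ M2) ⊕ M1 over the first 8 bytes.
byte 0: (7a ^ 34) ^ 66 = 4e ^ 66 = 28
byte 1: (1d ^ 53) ^ 6c = 4e ^ 6c = 22
byte 2: (74 ^ b6) ^ 61 = c2 ^ 61 = a3
byte 3: (98 ^ 2c) ^ 67 = b4 ^ 67 = d3
byte 4: (54 ^ 70) ^ 7b = 24 ^ 7b = 5f
byte 5: (bd ^ d8) ^ 20 = 65 ^ 20 = 45
byte 6: (1f ^ 2f) ^ 63 = 30 ^ 63 = 53
byte 7: (6b ^ ec) ^ 6f = 87 ^ 6f = e8

2822a3d35f4553e8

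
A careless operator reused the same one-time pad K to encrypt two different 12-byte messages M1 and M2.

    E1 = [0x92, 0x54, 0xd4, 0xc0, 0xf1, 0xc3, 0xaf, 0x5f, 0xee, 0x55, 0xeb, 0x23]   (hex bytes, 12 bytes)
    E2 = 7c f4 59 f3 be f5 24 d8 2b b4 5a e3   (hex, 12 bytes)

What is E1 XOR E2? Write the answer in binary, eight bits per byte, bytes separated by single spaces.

11101110 10100000 10001101 00110011 01001111 00110110 10001011 10000111 11000101 11100001 10110001 11000000

E1 ⊕ E2 = (M1 ⊕ K) ⊕ (M2 ⊕ K) = M1 ⊕ M2 — the shared key cancels under XOR.
92 ⊕ 7c = ee
54 ⊕ f4 = a0
d4 ⊕ 59 = 8d
c0 ⊕ f3 = 33
f1 ⊕ be = 4f
c3 ⊕ f5 = 36
af ⊕ 24 = 8b
5f ⊕ d8 = 87
ee ⊕ 2b = c5
55 ⊕ b4 = e1
eb ⊕ 5a = b1
23 ⊕ e3 = c0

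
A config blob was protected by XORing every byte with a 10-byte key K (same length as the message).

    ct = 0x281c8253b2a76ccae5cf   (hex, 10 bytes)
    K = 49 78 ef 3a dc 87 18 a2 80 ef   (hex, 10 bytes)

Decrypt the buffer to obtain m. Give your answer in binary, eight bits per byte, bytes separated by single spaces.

XOR is its own inverse, so applying the key byte-wise gives the result directly.
byte 0: 28 xor 49 = 61
byte 1: 1c xor 78 = 64
byte 2: 82 xor ef = 6d
byte 3: 53 xor 3a = 69
byte 4: b2 xor dc = 6e
byte 5: a7 xor 87 = 20
byte 6: 6c xor 18 = 74
byte 7: ca xor a2 = 68
byte 8: e5 xor 80 = 65
byte 9: cf xor ef = 20

01100001 01100100 01101101 01101001 01101110 00100000 01110100 01101000 01100101 00100000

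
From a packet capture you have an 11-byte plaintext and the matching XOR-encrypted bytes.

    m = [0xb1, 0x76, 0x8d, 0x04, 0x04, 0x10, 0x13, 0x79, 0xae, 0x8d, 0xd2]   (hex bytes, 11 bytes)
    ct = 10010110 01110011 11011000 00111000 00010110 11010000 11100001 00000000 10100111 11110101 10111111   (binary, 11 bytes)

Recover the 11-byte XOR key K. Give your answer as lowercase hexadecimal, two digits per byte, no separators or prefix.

2705553c12c0f27909786d

Since ct = m ⊕ K, XORing both sides with m gives K = m ⊕ ct.
b1 xor 96 = 27
76 xor 73 = 05
8d xor d8 = 55
04 xor 38 = 3c
04 xor 16 = 12
10 xor d0 = c0
13 xor e1 = f2
79 xor 00 = 79
ae xor a7 = 09
8d xor f5 = 78
d2 xor bf = 6d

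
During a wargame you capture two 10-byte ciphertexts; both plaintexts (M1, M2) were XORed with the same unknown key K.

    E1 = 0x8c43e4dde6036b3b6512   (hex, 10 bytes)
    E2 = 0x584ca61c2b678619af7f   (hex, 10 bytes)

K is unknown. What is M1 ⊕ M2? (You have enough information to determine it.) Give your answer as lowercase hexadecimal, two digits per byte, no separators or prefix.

E1 ⊕ E2 = (M1 ⊕ K) ⊕ (M2 ⊕ K) = M1 ⊕ M2 — the shared key cancels under XOR.
8c ^ 58 = d4
43 ^ 4c = 0f
e4 ^ a6 = 42
dd ^ 1c = c1
e6 ^ 2b = cd
03 ^ 67 = 64
6b ^ 86 = ed
3b ^ 19 = 22
65 ^ af = ca
12 ^ 7f = 6d

d40f42c1cd64ed22ca6d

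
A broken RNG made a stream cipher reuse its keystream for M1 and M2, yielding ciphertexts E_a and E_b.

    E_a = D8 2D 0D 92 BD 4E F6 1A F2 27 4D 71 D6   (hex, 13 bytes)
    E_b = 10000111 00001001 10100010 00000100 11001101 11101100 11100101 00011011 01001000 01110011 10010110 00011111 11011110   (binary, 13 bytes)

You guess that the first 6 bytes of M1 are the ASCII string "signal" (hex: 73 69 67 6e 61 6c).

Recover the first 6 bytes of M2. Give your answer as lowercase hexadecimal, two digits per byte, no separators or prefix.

2c4dc8f811ce

First, E_a ⊕ E_b = (M1 ⊕ K) ⊕ (M2 ⊕ K) = M1 ⊕ M2, so the key drops out. Then M2 = (M1 ⊕ M2) ⊕ M1 over the first 6 bytes.
byte 0: (d8 XOR 87) XOR 73 = 5f XOR 73 = 2c
byte 1: (2d XOR 09) XOR 69 = 24 XOR 69 = 4d
byte 2: (0d XOR a2) XOR 67 = af XOR 67 = c8
byte 3: (92 XOR 04) XOR 6e = 96 XOR 6e = f8
byte 4: (bd XOR cd) XOR 61 = 70 XOR 61 = 11
byte 5: (4e XOR ec) XOR 6c = a2 XOR 6c = ce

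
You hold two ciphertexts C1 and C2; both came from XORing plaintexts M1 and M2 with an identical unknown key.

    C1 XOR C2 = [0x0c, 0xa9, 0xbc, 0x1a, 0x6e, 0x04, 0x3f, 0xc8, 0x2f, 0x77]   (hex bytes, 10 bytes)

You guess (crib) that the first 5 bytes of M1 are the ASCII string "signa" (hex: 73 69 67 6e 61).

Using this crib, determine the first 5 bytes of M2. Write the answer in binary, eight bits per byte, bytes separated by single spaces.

Since C1 ⊕ C2 = M1 ⊕ M2, XORing with the guessed M1 bytes yields the corresponding M2 bytes: M2 = (C1 ⊕ C2) ⊕ M1.
0c XOR 73 = 7f
a9 XOR 69 = c0
bc XOR 67 = db
1a XOR 6e = 74
6e XOR 61 = 0f

01111111 11000000 11011011 01110100 00001111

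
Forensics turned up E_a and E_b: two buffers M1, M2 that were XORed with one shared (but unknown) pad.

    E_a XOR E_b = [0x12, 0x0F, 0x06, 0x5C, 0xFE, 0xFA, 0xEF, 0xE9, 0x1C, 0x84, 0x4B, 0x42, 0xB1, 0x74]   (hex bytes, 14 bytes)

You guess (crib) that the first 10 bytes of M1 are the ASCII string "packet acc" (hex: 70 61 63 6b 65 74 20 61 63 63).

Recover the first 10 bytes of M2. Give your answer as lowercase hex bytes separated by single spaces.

Since E_a ⊕ E_b = M1 ⊕ M2, XORing with the guessed M1 bytes yields the corresponding M2 bytes: M2 = (E_a ⊕ E_b) ⊕ M1.
00010010 xor 01110000 = 01100010
00001111 xor 01100001 = 01101110
00000110 xor 01100011 = 01100101
01011100 xor 01101011 = 00110111
11111110 xor 01100101 = 10011011
11111010 xor 01110100 = 10001110
11101111 xor 00100000 = 11001111
11101001 xor 01100001 = 10001000
00011100 xor 01100011 = 01111111
10000100 xor 01100011 = 11100111

62 6e 65 37 9b 8e cf 88 7f e7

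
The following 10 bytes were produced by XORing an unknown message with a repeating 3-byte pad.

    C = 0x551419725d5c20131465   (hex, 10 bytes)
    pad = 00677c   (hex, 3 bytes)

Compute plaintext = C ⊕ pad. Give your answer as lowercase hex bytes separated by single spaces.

55 73 65 72 3a 20 20 74 68 65

The 3-byte key repeats, so the effective keystream is 00 67 7c 00 67 7c 00 67 7c 00.
byte 0: 55 ⊕ 00 = 55
byte 1: 14 ⊕ 67 = 73
byte 2: 19 ⊕ 7c = 65
byte 3: 72 ⊕ 00 = 72
byte 4: 5d ⊕ 67 = 3a
byte 5: 5c ⊕ 7c = 20
byte 6: 20 ⊕ 00 = 20
byte 7: 13 ⊕ 67 = 74
byte 8: 14 ⊕ 7c = 68
byte 9: 65 ⊕ 00 = 65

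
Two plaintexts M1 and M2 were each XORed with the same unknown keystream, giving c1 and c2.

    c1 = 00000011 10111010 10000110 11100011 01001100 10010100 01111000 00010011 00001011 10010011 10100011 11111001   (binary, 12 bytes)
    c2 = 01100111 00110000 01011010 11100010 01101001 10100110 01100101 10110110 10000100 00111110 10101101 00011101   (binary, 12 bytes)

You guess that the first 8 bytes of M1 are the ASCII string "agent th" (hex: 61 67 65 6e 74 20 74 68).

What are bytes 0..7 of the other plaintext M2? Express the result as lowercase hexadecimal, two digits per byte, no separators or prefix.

05edb96f511269cd

First, c1 ⊕ c2 = (M1 ⊕ K) ⊕ (M2 ⊕ K) = M1 ⊕ M2, so the key drops out. Then M2 = (M1 ⊕ M2) ⊕ M1 over the first 8 bytes.
byte 0: (03 xor 67) xor 61 = 64 xor 61 = 05
byte 1: (ba xor 30) xor 67 = 8a xor 67 = ed
byte 2: (86 xor 5a) xor 65 = dc xor 65 = b9
byte 3: (e3 xor e2) xor 6e = 01 xor 6e = 6f
byte 4: (4c xor 69) xor 74 = 25 xor 74 = 51
byte 5: (94 xor a6) xor 20 = 32 xor 20 = 12
byte 6: (78 xor 65) xor 74 = 1d xor 74 = 69
byte 7: (13 xor b6) xor 68 = a5 xor 68 = cd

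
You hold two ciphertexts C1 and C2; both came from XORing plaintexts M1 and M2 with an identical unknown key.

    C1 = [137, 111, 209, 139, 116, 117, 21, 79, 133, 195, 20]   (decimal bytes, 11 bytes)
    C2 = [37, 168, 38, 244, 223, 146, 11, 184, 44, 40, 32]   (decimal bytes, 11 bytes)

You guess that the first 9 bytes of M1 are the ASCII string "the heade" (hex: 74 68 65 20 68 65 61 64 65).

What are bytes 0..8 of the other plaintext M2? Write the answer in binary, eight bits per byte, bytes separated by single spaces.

First, C1 ⊕ C2 = (M1 ⊕ K) ⊕ (M2 ⊕ K) = M1 ⊕ M2, so the key drops out. Then M2 = (M1 ⊕ M2) ⊕ M1 over the first 9 bytes.
byte 0: (89 XOR 25) XOR 74 = ac XOR 74 = d8
byte 1: (6f XOR a8) XOR 68 = c7 XOR 68 = af
byte 2: (d1 XOR 26) XOR 65 = f7 XOR 65 = 92
byte 3: (8b XOR f4) XOR 20 = 7f XOR 20 = 5f
byte 4: (74 XOR df) XOR 68 = ab XOR 68 = c3
byte 5: (75 XOR 92) XOR 65 = e7 XOR 65 = 82
byte 6: (15 XOR 0b) XOR 61 = 1e XOR 61 = 7f
byte 7: (4f XOR b8) XOR 64 = f7 XOR 64 = 93
byte 8: (85 XOR 2c) XOR 65 = a9 XOR 65 = cc

11011000 10101111 10010010 01011111 11000011 10000010 01111111 10010011 11001100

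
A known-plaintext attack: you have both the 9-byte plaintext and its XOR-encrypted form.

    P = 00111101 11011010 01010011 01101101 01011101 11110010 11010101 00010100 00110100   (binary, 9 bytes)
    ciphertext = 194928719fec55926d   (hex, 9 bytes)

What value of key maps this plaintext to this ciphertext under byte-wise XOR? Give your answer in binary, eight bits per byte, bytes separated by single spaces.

Since ciphertext = P ⊕ key, XORing both sides with P gives key = P ⊕ ciphertext.
byte 0: 00111101 ^ 00011001 = 00100100
byte 1: 11011010 ^ 01001001 = 10010011
byte 2: 01010011 ^ 00101000 = 01111011
byte 3: 01101101 ^ 01110001 = 00011100
byte 4: 01011101 ^ 10011111 = 11000010
byte 5: 11110010 ^ 11101100 = 00011110
byte 6: 11010101 ^ 01010101 = 10000000
byte 7: 00010100 ^ 10010010 = 10000110
byte 8: 00110100 ^ 01101101 = 01011001

00100100 10010011 01111011 00011100 11000010 00011110 10000000 10000110 01011001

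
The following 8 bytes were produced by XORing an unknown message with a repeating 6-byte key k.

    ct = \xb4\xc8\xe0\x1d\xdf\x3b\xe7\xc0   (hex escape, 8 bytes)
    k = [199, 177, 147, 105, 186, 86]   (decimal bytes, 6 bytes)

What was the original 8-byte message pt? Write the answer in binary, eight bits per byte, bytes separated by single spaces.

01110011 01111001 01110011 01110100 01100101 01101101 00100000 01110001

The 6-byte key repeats, so the effective keystream is c7 b1 93 69 ba 56 c7 b1.
byte 0: b4 ⊕ c7 = 73
byte 1: c8 ⊕ b1 = 79
byte 2: e0 ⊕ 93 = 73
byte 3: 1d ⊕ 69 = 74
byte 4: df ⊕ ba = 65
byte 5: 3b ⊕ 56 = 6d
byte 6: e7 ⊕ c7 = 20
byte 7: c0 ⊕ b1 = 71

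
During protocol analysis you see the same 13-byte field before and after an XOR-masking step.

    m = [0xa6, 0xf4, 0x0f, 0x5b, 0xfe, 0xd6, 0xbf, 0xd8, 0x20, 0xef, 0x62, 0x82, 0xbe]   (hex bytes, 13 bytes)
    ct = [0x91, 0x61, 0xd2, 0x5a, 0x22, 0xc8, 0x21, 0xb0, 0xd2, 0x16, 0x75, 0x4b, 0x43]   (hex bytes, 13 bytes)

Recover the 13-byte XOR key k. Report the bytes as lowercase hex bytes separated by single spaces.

Since ct = m ⊕ k, XORing both sides with m gives k = m ⊕ ct.
byte 0: 166 xor 145 =  55
byte 1: 244 xor  97 = 149
byte 2:  15 xor 210 = 221
byte 3:  91 xor  90 =   1
byte 4: 254 xor  34 = 220
byte 5: 214 xor 200 =  30
byte 6: 191 xor  33 = 158
byte 7: 216 xor 176 = 104
byte 8:  32 xor 210 = 242
byte 9: 239 xor  22 = 249
byte 10:  98 xor 117 =  23
byte 11: 130 xor  75 = 201
byte 12: 190 xor  67 = 253

37 95 dd 01 dc 1e 9e 68 f2 f9 17 c9 fd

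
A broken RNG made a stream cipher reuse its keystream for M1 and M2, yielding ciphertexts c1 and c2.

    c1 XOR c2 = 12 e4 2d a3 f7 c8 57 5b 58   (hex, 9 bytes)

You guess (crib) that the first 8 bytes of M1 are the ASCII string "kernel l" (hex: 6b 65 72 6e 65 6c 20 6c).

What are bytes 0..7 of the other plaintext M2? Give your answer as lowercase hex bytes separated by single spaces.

79 81 5f cd 92 a4 77 37

Since c1 ⊕ c2 = M1 ⊕ M2, XORing with the guessed M1 bytes yields the corresponding M2 bytes: M2 = (c1 ⊕ c2) ⊕ M1.
12 xor 6b = 79
e4 xor 65 = 81
2d xor 72 = 5f
a3 xor 6e = cd
f7 xor 65 = 92
c8 xor 6c = a4
57 xor 20 = 77
5b xor 6c = 37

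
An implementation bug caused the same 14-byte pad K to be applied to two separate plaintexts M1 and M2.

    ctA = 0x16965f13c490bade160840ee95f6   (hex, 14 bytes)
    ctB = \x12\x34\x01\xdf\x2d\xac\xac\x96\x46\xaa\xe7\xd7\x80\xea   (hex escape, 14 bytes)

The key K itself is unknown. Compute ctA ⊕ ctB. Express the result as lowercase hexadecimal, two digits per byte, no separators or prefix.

04a25ecce93c164850a2a739151c

ctA ⊕ ctB = (M1 ⊕ K) ⊕ (M2 ⊕ K) = M1 ⊕ M2 — the shared key cancels under XOR.
 22 ⊕  18 =   4
150 ⊕  52 = 162
 95 ⊕   1 =  94
 19 ⊕ 223 = 204
196 ⊕  45 = 233
144 ⊕ 172 =  60
186 ⊕ 172 =  22
222 ⊕ 150 =  72
 22 ⊕  70 =  80
  8 ⊕ 170 = 162
 64 ⊕ 231 = 167
238 ⊕ 215 =  57
149 ⊕ 128 =  21
246 ⊕ 234 =  28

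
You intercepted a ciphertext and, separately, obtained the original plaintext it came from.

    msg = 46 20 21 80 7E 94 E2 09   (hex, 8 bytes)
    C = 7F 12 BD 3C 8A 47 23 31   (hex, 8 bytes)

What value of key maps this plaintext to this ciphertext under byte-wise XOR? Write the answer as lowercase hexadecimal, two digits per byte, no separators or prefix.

39329cbcf4d3c138

Since C = msg ⊕ key, XORing both sides with msg gives key = msg ⊕ C.
byte 0: 46 xor 7f = 39
byte 1: 20 xor 12 = 32
byte 2: 21 xor bd = 9c
byte 3: 80 xor 3c = bc
byte 4: 7e xor 8a = f4
byte 5: 94 xor 47 = d3
byte 6: e2 xor 23 = c1
byte 7: 09 xor 31 = 38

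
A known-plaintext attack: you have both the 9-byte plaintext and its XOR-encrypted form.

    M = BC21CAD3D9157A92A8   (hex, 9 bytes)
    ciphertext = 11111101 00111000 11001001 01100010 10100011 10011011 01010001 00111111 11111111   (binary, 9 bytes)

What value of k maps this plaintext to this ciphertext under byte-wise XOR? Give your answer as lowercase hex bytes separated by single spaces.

41 19 03 b1 7a 8e 2b ad 57

Since ciphertext = M ⊕ k, XORing both sides with M gives k = M ⊕ ciphertext.
bc ⊕ fd = 41
21 ⊕ 38 = 19
ca ⊕ c9 = 03
d3 ⊕ 62 = b1
d9 ⊕ a3 = 7a
15 ⊕ 9b = 8e
7a ⊕ 51 = 2b
92 ⊕ 3f = ad
a8 ⊕ ff = 57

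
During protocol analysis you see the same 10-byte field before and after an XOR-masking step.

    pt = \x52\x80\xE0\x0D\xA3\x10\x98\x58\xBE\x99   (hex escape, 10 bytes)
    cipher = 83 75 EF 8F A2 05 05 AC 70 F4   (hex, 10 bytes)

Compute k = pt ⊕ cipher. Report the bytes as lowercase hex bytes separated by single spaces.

d1 f5 0f 82 01 15 9d f4 ce 6d

Since cipher = pt ⊕ k, XORing both sides with pt gives k = pt ⊕ cipher.
52 ^ 83 = d1
80 ^ 75 = f5
e0 ^ ef = 0f
0d ^ 8f = 82
a3 ^ a2 = 01
10 ^ 05 = 15
98 ^ 05 = 9d
58 ^ ac = f4
be ^ 70 = ce
99 ^ f4 = 6d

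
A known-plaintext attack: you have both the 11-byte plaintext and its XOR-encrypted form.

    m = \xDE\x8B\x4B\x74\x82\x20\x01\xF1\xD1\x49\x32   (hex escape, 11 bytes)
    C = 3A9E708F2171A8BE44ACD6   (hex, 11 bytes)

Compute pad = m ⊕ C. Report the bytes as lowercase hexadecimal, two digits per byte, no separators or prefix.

e4153bfba351a94f95e5e4

Since C = m ⊕ pad, XORing both sides with m gives pad = m ⊕ C.
byte 0: 11011110 ^ 00111010 = 11100100
byte 1: 10001011 ^ 10011110 = 00010101
byte 2: 01001011 ^ 01110000 = 00111011
byte 3: 01110100 ^ 10001111 = 11111011
byte 4: 10000010 ^ 00100001 = 10100011
byte 5: 00100000 ^ 01110001 = 01010001
byte 6: 00000001 ^ 10101000 = 10101001
byte 7: 11110001 ^ 10111110 = 01001111
byte 8: 11010001 ^ 01000100 = 10010101
byte 9: 01001001 ^ 10101100 = 11100101
byte 10: 00110010 ^ 11010110 = 11100100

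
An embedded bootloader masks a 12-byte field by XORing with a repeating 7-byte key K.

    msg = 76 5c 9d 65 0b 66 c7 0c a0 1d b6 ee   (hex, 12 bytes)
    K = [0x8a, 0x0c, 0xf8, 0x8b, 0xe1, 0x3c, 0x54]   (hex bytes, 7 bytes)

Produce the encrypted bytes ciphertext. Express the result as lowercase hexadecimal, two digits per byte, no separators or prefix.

The 7-byte key repeats, so the effective keystream is 8a 0c f8 8b e1 3c 54 8a 0c f8 8b e1.
byte 0: 01110110 XOR 10001010 = 11111100
byte 1: 01011100 XOR 00001100 = 01010000
byte 2: 10011101 XOR 11111000 = 01100101
byte 3: 01100101 XOR 10001011 = 11101110
byte 4: 00001011 XOR 11100001 = 11101010
byte 5: 01100110 XOR 00111100 = 01011010
byte 6: 11000111 XOR 01010100 = 10010011
byte 7: 00001100 XOR 10001010 = 10000110
byte 8: 10100000 XOR 00001100 = 10101100
byte 9: 00011101 XOR 11111000 = 11100101
byte 10: 10110110 XOR 10001011 = 00111101
byte 11: 11101110 XOR 11100001 = 00001111

fc5065eeea5a9386ace53d0f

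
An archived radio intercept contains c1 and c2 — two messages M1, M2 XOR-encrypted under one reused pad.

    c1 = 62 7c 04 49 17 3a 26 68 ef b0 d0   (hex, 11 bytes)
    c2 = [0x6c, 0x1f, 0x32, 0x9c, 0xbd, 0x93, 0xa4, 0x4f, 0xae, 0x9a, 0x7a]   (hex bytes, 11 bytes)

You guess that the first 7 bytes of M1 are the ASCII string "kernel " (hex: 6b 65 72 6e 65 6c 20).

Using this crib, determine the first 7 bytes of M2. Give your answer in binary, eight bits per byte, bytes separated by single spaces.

01100101 00000110 01000100 10111011 11001111 11000101 10100010

First, c1 ⊕ c2 = (M1 ⊕ K) ⊕ (M2 ⊕ K) = M1 ⊕ M2, so the key drops out. Then M2 = (M1 ⊕ M2) ⊕ M1 over the first 7 bytes.
byte 0: (62 ^ 6c) ^ 6b = 0e ^ 6b = 65
byte 1: (7c ^ 1f) ^ 65 = 63 ^ 65 = 06
byte 2: (04 ^ 32) ^ 72 = 36 ^ 72 = 44
byte 3: (49 ^ 9c) ^ 6e = d5 ^ 6e = bb
byte 4: (17 ^ bd) ^ 65 = aa ^ 65 = cf
byte 5: (3a ^ 93) ^ 6c = a9 ^ 6c = c5
byte 6: (26 ^ a4) ^ 20 = 82 ^ 20 = a2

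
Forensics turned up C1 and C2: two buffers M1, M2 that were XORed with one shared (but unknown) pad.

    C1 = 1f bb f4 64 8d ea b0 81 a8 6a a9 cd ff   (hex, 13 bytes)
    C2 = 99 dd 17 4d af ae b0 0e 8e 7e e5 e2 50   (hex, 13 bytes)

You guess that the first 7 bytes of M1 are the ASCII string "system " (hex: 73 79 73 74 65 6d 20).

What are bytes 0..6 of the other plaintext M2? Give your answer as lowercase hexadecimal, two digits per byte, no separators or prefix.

f51f905d472920

First, C1 ⊕ C2 = (M1 ⊕ K) ⊕ (M2 ⊕ K) = M1 ⊕ M2, so the key drops out. Then M2 = (M1 ⊕ M2) ⊕ M1 over the first 7 bytes.
byte 0: (1f XOR 99) XOR 73 = 86 XOR 73 = f5
byte 1: (bb XOR dd) XOR 79 = 66 XOR 79 = 1f
byte 2: (f4 XOR 17) XOR 73 = e3 XOR 73 = 90
byte 3: (64 XOR 4d) XOR 74 = 29 XOR 74 = 5d
byte 4: (8d XOR af) XOR 65 = 22 XOR 65 = 47
byte 5: (ea XOR ae) XOR 6d = 44 XOR 6d = 29
byte 6: (b0 XOR b0) XOR 20 = 00 XOR 20 = 20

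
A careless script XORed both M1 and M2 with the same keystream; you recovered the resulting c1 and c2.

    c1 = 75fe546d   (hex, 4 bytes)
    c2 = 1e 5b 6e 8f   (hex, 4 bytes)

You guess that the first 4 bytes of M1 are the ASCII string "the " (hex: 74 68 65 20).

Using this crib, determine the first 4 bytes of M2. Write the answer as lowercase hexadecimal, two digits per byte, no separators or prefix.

1fcd5fc2

First, c1 ⊕ c2 = (M1 ⊕ K) ⊕ (M2 ⊕ K) = M1 ⊕ M2, so the key drops out. Then M2 = (M1 ⊕ M2) ⊕ M1 over the first 4 bytes.
byte 0: (75 xor 1e) xor 74 = 6b xor 74 = 1f
byte 1: (fe xor 5b) xor 68 = a5 xor 68 = cd
byte 2: (54 xor 6e) xor 65 = 3a xor 65 = 5f
byte 3: (6d xor 8f) xor 20 = e2 xor 20 = c2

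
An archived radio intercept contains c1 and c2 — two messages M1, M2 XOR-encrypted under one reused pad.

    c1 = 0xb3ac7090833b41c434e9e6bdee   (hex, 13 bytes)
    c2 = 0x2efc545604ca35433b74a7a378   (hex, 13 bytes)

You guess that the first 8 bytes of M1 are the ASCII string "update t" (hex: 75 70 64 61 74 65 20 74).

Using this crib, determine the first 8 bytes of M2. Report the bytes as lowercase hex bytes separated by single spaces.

First, c1 ⊕ c2 = (M1 ⊕ K) ⊕ (M2 ⊕ K) = M1 ⊕ M2, so the key drops out. Then M2 = (M1 ⊕ M2) ⊕ M1 over the first 8 bytes.
byte 0: (b3 xor 2e) xor 75 = 9d xor 75 = e8
byte 1: (ac xor fc) xor 70 = 50 xor 70 = 20
byte 2: (70 xor 54) xor 64 = 24 xor 64 = 40
byte 3: (90 xor 56) xor 61 = c6 xor 61 = a7
byte 4: (83 xor 04) xor 74 = 87 xor 74 = f3
byte 5: (3b xor ca) xor 65 = f1 xor 65 = 94
byte 6: (41 xor 35) xor 20 = 74 xor 20 = 54
byte 7: (c4 xor 43) xor 74 = 87 xor 74 = f3

e8 20 40 a7 f3 94 54 f3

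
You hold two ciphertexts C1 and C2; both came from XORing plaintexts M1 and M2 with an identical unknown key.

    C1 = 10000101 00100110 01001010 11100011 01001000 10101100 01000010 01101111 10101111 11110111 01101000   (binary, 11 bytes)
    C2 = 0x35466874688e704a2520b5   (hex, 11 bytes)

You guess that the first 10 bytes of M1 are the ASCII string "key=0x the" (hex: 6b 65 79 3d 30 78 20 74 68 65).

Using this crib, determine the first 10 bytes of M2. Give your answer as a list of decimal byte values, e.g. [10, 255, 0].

First, C1 ⊕ C2 = (M1 ⊕ K) ⊕ (M2 ⊕ K) = M1 ⊕ M2, so the key drops out. Then M2 = (M1 ⊕ M2) ⊕ M1 over the first 10 bytes.
byte 0: (85 ^ 35) ^ 6b = b0 ^ 6b = db
byte 1: (26 ^ 46) ^ 65 = 60 ^ 65 = 05
byte 2: (4a ^ 68) ^ 79 = 22 ^ 79 = 5b
byte 3: (e3 ^ 74) ^ 3d = 97 ^ 3d = aa
byte 4: (48 ^ 68) ^ 30 = 20 ^ 30 = 10
byte 5: (ac ^ 8e) ^ 78 = 22 ^ 78 = 5a
byte 6: (42 ^ 70) ^ 20 = 32 ^ 20 = 12
byte 7: (6f ^ 4a) ^ 74 = 25 ^ 74 = 51
byte 8: (af ^ 25) ^ 68 = 8a ^ 68 = e2
byte 9: (f7 ^ 20) ^ 65 = d7 ^ 65 = b2

[219, 5, 91, 170, 16, 90, 18, 81, 226, 178]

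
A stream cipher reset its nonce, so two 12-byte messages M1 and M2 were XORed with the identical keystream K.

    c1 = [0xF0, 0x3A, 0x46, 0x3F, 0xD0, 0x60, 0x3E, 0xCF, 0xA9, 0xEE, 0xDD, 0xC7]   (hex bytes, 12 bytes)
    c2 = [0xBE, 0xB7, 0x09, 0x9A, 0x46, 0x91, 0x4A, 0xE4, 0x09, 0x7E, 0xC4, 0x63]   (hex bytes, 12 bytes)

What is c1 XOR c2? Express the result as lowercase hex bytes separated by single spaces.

4e 8d 4f a5 96 f1 74 2b a0 90 19 a4

c1 ⊕ c2 = (M1 ⊕ K) ⊕ (M2 ⊕ K) = M1 ⊕ M2 — the shared key cancels under XOR.
f0 xor be = 4e
3a xor b7 = 8d
46 xor 09 = 4f
3f xor 9a = a5
d0 xor 46 = 96
60 xor 91 = f1
3e xor 4a = 74
cf xor e4 = 2b
a9 xor 09 = a0
ee xor 7e = 90
dd xor c4 = 19
c7 xor 63 = a4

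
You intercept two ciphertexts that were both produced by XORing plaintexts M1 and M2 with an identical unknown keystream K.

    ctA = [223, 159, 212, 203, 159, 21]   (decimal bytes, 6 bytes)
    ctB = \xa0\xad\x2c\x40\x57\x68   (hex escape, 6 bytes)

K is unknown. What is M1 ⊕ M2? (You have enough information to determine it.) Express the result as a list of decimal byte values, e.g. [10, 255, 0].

ctA ⊕ ctB = (M1 ⊕ K) ⊕ (M2 ⊕ K) = M1 ⊕ M2 — the shared key cancels under XOR.
223 ^ 160 = 127
159 ^ 173 =  50
212 ^  44 = 248
203 ^  64 = 139
159 ^  87 = 200
 21 ^ 104 = 125

[127, 50, 248, 139, 200, 125]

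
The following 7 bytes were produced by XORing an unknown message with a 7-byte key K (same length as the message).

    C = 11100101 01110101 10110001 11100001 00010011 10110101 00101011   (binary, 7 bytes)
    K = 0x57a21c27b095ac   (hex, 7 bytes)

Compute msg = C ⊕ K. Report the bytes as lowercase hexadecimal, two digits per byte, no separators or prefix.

b2d7adc6a32087

XOR is its own inverse, so applying the key byte-wise gives the result directly.
229 ⊕  87 = 178
117 ⊕ 162 = 215
177 ⊕  28 = 173
225 ⊕  39 = 198
 19 ⊕ 176 = 163
181 ⊕ 149 =  32
 43 ⊕ 172 = 135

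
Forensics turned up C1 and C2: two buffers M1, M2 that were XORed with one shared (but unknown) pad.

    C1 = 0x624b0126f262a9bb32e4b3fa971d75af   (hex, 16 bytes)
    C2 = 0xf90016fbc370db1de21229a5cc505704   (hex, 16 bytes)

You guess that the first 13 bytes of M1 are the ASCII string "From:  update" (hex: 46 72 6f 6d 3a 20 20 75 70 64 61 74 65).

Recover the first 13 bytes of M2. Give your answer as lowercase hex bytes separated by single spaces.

First, C1 ⊕ C2 = (M1 ⊕ K) ⊕ (M2 ⊕ K) = M1 ⊕ M2, so the key drops out. Then M2 = (M1 ⊕ M2) ⊕ M1 over the first 13 bytes.
byte 0: (62 ^ f9) ^ 46 = 9b ^ 46 = dd
byte 1: (4b ^ 00) ^ 72 = 4b ^ 72 = 39
byte 2: (01 ^ 16) ^ 6f = 17 ^ 6f = 78
byte 3: (26 ^ fb) ^ 6d = dd ^ 6d = b0
byte 4: (f2 ^ c3) ^ 3a = 31 ^ 3a = 0b
byte 5: (62 ^ 70) ^ 20 = 12 ^ 20 = 32
byte 6: (a9 ^ db) ^ 20 = 72 ^ 20 = 52
byte 7: (bb ^ 1d) ^ 75 = a6 ^ 75 = d3
byte 8: (32 ^ e2) ^ 70 = d0 ^ 70 = a0
byte 9: (e4 ^ 12) ^ 64 = f6 ^ 64 = 92
byte 10: (b3 ^ 29) ^ 61 = 9a ^ 61 = fb
byte 11: (fa ^ a5) ^ 74 = 5f ^ 74 = 2b
byte 12: (97 ^ cc) ^ 65 = 5b ^ 65 = 3e

dd 39 78 b0 0b 32 52 d3 a0 92 fb 2b 3e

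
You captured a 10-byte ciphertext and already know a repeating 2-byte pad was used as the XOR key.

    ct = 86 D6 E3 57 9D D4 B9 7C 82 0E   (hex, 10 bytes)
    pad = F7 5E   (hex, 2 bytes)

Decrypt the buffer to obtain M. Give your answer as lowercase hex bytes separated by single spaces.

The 2-byte key repeats, so the effective keystream is f7 5e f7 5e f7 5e f7 5e f7 5e.
byte 0: 10000110 XOR 11110111 = 01110001
byte 1: 11010110 XOR 01011110 = 10001000
byte 2: 11100011 XOR 11110111 = 00010100
byte 3: 01010111 XOR 01011110 = 00001001
byte 4: 10011101 XOR 11110111 = 01101010
byte 5: 11010100 XOR 01011110 = 10001010
byte 6: 10111001 XOR 11110111 = 01001110
byte 7: 01111100 XOR 01011110 = 00100010
byte 8: 10000010 XOR 11110111 = 01110101
byte 9: 00001110 XOR 01011110 = 01010000

71 88 14 09 6a 8a 4e 22 75 50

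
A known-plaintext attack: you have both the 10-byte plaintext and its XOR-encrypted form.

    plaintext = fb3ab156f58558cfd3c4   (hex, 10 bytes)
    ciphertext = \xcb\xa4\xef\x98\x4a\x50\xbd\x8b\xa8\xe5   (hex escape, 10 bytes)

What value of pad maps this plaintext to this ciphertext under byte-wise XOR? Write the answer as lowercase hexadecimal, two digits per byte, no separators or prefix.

Since ciphertext = plaintext ⊕ pad, XORing both sides with plaintext gives pad = plaintext ⊕ ciphertext.
11111011 ⊕ 11001011 = 00110000
00111010 ⊕ 10100100 = 10011110
10110001 ⊕ 11101111 = 01011110
01010110 ⊕ 10011000 = 11001110
11110101 ⊕ 01001010 = 10111111
10000101 ⊕ 01010000 = 11010101
01011000 ⊕ 10111101 = 11100101
11001111 ⊕ 10001011 = 01000100
11010011 ⊕ 10101000 = 01111011
11000100 ⊕ 11100101 = 00100001

309e5ecebfd5e5447b21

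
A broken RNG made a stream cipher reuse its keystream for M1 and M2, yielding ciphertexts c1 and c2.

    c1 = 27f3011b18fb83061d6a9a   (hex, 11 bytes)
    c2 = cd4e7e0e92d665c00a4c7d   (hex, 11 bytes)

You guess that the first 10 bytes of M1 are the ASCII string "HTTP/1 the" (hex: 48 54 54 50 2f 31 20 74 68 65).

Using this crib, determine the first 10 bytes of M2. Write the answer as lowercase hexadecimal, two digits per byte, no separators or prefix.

First, c1 ⊕ c2 = (M1 ⊕ K) ⊕ (M2 ⊕ K) = M1 ⊕ M2, so the key drops out. Then M2 = (M1 ⊕ M2) ⊕ M1 over the first 10 bytes.
byte 0: (27 ^ cd) ^ 48 = ea ^ 48 = a2
byte 1: (f3 ^ 4e) ^ 54 = bd ^ 54 = e9
byte 2: (01 ^ 7e) ^ 54 = 7f ^ 54 = 2b
byte 3: (1b ^ 0e) ^ 50 = 15 ^ 50 = 45
byte 4: (18 ^ 92) ^ 2f = 8a ^ 2f = a5
byte 5: (fb ^ d6) ^ 31 = 2d ^ 31 = 1c
byte 6: (83 ^ 65) ^ 20 = e6 ^ 20 = c6
byte 7: (06 ^ c0) ^ 74 = c6 ^ 74 = b2
byte 8: (1d ^ 0a) ^ 68 = 17 ^ 68 = 7f
byte 9: (6a ^ 4c) ^ 65 = 26 ^ 65 = 43

a2e92b45a51cc6b27f43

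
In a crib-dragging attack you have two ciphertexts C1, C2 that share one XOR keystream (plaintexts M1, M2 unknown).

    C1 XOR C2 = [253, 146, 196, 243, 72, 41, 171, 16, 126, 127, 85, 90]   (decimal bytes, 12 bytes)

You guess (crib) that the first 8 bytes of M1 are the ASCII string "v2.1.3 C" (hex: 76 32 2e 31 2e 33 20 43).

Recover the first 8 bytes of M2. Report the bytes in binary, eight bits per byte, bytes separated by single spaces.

Since C1 ⊕ C2 = M1 ⊕ M2, XORing with the guessed M1 bytes yields the corresponding M2 bytes: M2 = (C1 ⊕ C2) ⊕ M1.
byte 0: fd XOR 76 = 8b
byte 1: 92 XOR 32 = a0
byte 2: c4 XOR 2e = ea
byte 3: f3 XOR 31 = c2
byte 4: 48 XOR 2e = 66
byte 5: 29 XOR 33 = 1a
byte 6: ab XOR 20 = 8b
byte 7: 10 XOR 43 = 53

10001011 10100000 11101010 11000010 01100110 00011010 10001011 01010011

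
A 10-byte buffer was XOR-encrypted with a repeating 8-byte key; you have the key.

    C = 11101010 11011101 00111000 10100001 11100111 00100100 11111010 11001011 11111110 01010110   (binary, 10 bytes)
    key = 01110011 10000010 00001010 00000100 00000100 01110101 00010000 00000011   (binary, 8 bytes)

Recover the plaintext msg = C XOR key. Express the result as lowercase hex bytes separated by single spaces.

The 8-byte key repeats, so the effective keystream is 73 82 0a 04 04 75 10 03 73 82.
byte 0: ea ^ 73 = 99
byte 1: dd ^ 82 = 5f
byte 2: 38 ^ 0a = 32
byte 3: a1 ^ 04 = a5
byte 4: e7 ^ 04 = e3
byte 5: 24 ^ 75 = 51
byte 6: fa ^ 10 = ea
byte 7: cb ^ 03 = c8
byte 8: fe ^ 73 = 8d
byte 9: 56 ^ 82 = d4

99 5f 32 a5 e3 51 ea c8 8d d4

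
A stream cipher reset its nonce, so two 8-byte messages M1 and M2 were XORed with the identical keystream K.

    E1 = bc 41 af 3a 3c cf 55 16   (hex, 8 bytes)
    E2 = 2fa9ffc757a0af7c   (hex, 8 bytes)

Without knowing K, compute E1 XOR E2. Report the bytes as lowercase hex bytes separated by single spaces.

E1 ⊕ E2 = (M1 ⊕ K) ⊕ (M2 ⊕ K) = M1 ⊕ M2 — the shared key cancels under XOR.
byte 0: 10111100 xor 00101111 = 10010011
byte 1: 01000001 xor 10101001 = 11101000
byte 2: 10101111 xor 11111111 = 01010000
byte 3: 00111010 xor 11000111 = 11111101
byte 4: 00111100 xor 01010111 = 01101011
byte 5: 11001111 xor 10100000 = 01101111
byte 6: 01010101 xor 10101111 = 11111010
byte 7: 00010110 xor 01111100 = 01101010

93 e8 50 fd 6b 6f fa 6a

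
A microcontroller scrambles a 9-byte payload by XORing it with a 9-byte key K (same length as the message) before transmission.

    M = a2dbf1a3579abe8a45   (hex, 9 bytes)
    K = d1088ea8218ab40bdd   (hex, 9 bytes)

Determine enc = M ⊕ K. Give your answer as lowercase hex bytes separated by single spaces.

73 d3 7f 0b 76 10 0a 81 98

XOR is its own inverse, so applying the key byte-wise gives the result directly.
a2 XOR d1 = 73
db XOR 08 = d3
f1 XOR 8e = 7f
a3 XOR a8 = 0b
57 XOR 21 = 76
9a XOR 8a = 10
be XOR b4 = 0a
8a XOR 0b = 81
45 XOR dd = 98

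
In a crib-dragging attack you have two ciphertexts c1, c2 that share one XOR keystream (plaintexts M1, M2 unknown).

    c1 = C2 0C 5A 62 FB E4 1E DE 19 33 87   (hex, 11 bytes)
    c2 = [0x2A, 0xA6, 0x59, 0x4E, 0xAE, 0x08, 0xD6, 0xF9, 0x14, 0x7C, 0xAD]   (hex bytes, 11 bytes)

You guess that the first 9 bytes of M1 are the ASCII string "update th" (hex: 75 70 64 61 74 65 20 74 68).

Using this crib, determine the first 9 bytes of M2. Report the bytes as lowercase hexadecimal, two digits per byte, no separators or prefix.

9dda674d2189e85365

First, c1 ⊕ c2 = (M1 ⊕ K) ⊕ (M2 ⊕ K) = M1 ⊕ M2, so the key drops out. Then M2 = (M1 ⊕ M2) ⊕ M1 over the first 9 bytes.
byte 0: (c2 ⊕ 2a) ⊕ 75 = e8 ⊕ 75 = 9d
byte 1: (0c ⊕ a6) ⊕ 70 = aa ⊕ 70 = da
byte 2: (5a ⊕ 59) ⊕ 64 = 03 ⊕ 64 = 67
byte 3: (62 ⊕ 4e) ⊕ 61 = 2c ⊕ 61 = 4d
byte 4: (fb ⊕ ae) ⊕ 74 = 55 ⊕ 74 = 21
byte 5: (e4 ⊕ 08) ⊕ 65 = ec ⊕ 65 = 89
byte 6: (1e ⊕ d6) ⊕ 20 = c8 ⊕ 20 = e8
byte 7: (de ⊕ f9) ⊕ 74 = 27 ⊕ 74 = 53
byte 8: (19 ⊕ 14) ⊕ 68 = 0d ⊕ 68 = 65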